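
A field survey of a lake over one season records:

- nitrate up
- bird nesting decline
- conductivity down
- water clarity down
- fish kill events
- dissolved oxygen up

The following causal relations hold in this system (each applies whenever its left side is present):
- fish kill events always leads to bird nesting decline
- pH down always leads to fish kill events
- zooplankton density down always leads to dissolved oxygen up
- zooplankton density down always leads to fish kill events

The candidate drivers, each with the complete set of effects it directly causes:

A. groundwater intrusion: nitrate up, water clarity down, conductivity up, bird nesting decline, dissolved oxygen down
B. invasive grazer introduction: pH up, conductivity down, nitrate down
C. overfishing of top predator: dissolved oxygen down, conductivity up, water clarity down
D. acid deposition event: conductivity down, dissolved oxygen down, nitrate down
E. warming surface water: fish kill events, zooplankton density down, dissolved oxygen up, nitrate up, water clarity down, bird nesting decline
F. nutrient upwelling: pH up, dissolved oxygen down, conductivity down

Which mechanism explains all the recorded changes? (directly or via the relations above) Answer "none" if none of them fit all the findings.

For each candidate, compare predicted effects to what was observed:
(A) groundwater intrusion — nitrate up ✓; bird nesting decline ✓; conductivity down ✗; water clarity down ✓; fish kill events ✗; dissolved oxygen up ✗
(B) invasive grazer introduction — fails on nitrate up, bird nesting decline, water clarity down, fish kill events, dissolved oxygen up (predicts nitrate down, not nitrate up)
(C) overfishing of top predator — nitrate up ✗; bird nesting decline ✗; conductivity down ✗; water clarity down ✓; fish kill events ✗; dissolved oxygen up ✗
(D) acid deposition event — fails on nitrate up, bird nesting decline, water clarity down, fish kill events, dissolved oxygen up (predicts nitrate down, not nitrate up; predicts dissolved oxygen down, not dissolved oxygen up)
(E) warming surface water — does not account for conductivity down
(F) nutrient upwelling — nitrate up ✗; bird nesting decline ✗; conductivity down ✓; water clarity down ✗; fish kill events ✗; dissolved oxygen up ✗
Every candidate fails on at least one observation.

none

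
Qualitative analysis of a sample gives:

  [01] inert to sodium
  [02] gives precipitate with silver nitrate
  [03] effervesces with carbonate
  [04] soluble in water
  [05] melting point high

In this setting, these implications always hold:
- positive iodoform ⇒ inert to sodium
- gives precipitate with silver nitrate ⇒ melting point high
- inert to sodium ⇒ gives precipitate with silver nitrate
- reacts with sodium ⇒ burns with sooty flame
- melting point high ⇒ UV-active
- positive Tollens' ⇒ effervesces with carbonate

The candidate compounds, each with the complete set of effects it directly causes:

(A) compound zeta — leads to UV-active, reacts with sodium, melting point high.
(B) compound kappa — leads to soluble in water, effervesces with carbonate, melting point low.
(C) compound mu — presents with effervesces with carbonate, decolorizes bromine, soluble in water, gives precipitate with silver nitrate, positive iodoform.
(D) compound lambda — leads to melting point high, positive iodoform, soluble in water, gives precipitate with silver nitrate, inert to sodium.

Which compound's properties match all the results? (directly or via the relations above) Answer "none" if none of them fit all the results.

C

Per-candidate check:
(A) compound zeta — inert to sodium NO; gives precipitate with silver nitrate NO; effervesces with carbonate NO; soluble in water NO; melting point high yes
(B) compound kappa — inert to sodium NO; gives precipitate with silver nitrate NO; effervesces with carbonate yes; soluble in water yes; melting point high NO
(C) compound mu — accounts for every observation (inert to sodium through positive iodoform → inert to sodium)
(D) compound lambda — does not account for effervesces with carbonate
Only (C) is consistent with every observation.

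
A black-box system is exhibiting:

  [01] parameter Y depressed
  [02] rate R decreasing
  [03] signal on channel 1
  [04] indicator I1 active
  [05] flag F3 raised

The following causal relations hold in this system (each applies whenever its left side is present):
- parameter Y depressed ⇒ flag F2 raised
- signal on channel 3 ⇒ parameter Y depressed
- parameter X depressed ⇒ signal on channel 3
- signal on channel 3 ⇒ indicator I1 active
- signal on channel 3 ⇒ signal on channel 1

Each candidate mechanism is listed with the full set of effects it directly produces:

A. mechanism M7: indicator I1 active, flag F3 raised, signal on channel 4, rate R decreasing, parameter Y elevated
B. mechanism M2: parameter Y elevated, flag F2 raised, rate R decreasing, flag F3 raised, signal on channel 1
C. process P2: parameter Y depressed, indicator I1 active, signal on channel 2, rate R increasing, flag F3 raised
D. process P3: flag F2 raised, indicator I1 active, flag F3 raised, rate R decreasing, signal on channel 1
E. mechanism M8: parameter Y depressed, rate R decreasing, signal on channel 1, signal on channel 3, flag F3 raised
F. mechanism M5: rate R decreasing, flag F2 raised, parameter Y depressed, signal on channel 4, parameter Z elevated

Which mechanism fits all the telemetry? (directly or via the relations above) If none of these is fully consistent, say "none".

Per-candidate check:
(A) mechanism M7 — fails on parameter Y depressed, signal on channel 1 (predicts parameter Y elevated, not parameter Y depressed)
(B) mechanism M2 — parameter Y depressed NO; rate R decreasing yes; signal on channel 1 yes; indicator I1 active NO; flag F3 raised yes
(C) process P2 — fails on rate R decreasing, signal on channel 1 (predicts rate R increasing, not rate R decreasing)
(D) process P3 — does not account for parameter Y depressed
(E) mechanism M8 — accounts for every observation (indicator I1 active through signal on channel 3 → indicator I1 active)
(F) mechanism M5 — parameter Y depressed yes; rate R decreasing yes; signal on channel 1 NO; indicator I1 active NO; flag F3 raised NO
(E) alone accounts for all the evidence.

E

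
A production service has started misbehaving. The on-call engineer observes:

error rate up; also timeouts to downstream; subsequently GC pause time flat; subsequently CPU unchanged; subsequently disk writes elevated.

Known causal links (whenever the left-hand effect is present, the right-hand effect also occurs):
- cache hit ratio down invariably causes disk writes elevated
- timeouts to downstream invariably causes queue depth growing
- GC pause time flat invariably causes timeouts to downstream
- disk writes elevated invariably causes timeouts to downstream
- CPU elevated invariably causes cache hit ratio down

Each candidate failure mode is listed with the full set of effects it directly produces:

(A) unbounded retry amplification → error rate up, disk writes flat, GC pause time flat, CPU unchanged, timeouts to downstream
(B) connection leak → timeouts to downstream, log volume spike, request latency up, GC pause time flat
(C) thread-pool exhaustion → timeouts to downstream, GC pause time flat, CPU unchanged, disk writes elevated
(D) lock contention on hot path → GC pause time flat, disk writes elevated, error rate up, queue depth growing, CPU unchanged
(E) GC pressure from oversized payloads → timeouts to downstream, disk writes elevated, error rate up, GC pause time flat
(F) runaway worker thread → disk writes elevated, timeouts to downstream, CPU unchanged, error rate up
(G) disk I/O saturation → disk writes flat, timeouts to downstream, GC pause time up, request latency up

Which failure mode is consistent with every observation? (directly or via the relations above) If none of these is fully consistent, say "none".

D

For each candidate, compare predicted effects to what was observed:
(A) unbounded retry amplification — error rate up ✓; timeouts to downstream ✓; GC pause time flat ✓; CPU unchanged ✓; disk writes elevated ✗
(B) connection leak — does not account for error rate up, CPU unchanged, disk writes elevated
(C) thread-pool exhaustion — error rate up ✗; timeouts to downstream ✓; GC pause time flat ✓; CPU unchanged ✓; disk writes elevated ✓
(D) lock contention on hot path — accounts for every observation (timeouts to downstream via disk writes elevated → timeouts to downstream)
(E) GC pressure from oversized payloads — does not account for CPU unchanged
(F) runaway worker thread — error rate up ✓; timeouts to downstream ✓; GC pause time flat ✗; CPU unchanged ✓; disk writes elevated ✓
(G) disk I/O saturation — error rate up ✗; timeouts to downstream ✓; GC pause time flat ✗; CPU unchanged ✗; disk writes elevated ✗
Only (D) is consistent with every observation.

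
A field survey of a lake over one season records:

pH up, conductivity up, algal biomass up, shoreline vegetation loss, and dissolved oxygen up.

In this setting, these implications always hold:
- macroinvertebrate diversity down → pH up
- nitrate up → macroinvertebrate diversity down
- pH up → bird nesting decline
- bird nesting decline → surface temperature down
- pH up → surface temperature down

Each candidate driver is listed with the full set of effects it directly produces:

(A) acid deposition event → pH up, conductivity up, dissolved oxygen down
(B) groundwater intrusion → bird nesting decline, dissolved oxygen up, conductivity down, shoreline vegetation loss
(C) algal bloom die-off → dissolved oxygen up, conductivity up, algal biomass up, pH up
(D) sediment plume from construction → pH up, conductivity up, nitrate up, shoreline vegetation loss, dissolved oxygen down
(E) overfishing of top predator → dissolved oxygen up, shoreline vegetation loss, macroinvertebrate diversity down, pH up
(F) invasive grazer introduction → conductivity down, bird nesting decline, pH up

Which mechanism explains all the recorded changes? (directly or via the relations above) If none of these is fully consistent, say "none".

none

Per-candidate check:
(A) acid deposition event — fails on algal biomass up, shoreline vegetation loss, dissolved oxygen up (predicts dissolved oxygen down, not dissolved oxygen up)
(B) groundwater intrusion — fails on pH up, conductivity up, algal biomass up (predicts conductivity down, not conductivity up)
(C) algal bloom die-off — pH up ✓; conductivity up ✓; algal biomass up ✓; shoreline vegetation loss ✗; dissolved oxygen up ✓
(D) sediment plume from construction — fails on algal biomass up, dissolved oxygen up (predicts dissolved oxygen down, not dissolved oxygen up)
(E) overfishing of top predator — pH up ✓; conductivity up ✗; algal biomass up ✗; shoreline vegetation loss ✓; dissolved oxygen up ✓
(F) invasive grazer introduction — pH up ✓; conductivity up ✗; algal biomass up ✗; shoreline vegetation loss ✗; dissolved oxygen up ✗
No candidate is consistent with all observations.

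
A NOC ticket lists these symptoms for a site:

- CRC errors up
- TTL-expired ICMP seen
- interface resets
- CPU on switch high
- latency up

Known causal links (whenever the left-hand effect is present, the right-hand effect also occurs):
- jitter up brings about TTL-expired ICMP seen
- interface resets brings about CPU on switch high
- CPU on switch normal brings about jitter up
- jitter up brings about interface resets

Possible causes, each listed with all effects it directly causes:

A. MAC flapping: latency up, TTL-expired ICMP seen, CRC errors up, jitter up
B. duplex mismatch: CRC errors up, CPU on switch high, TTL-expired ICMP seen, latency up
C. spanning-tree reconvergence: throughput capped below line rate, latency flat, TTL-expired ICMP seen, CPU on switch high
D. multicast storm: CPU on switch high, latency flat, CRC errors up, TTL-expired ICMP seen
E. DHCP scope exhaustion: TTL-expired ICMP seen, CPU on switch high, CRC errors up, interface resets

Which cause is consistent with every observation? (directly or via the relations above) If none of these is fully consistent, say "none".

A

Per-candidate check:
(A) MAC flapping — CRC errors up +; TTL-expired ICMP seen +; interface resets + (via jitter up → interface resets); CPU on switch high + (via jitter up → interface resets → CPU on switch high); latency up +
(B) duplex mismatch — CRC errors up +; TTL-expired ICMP seen +; interface resets -; CPU on switch high +; latency up +
(C) spanning-tree reconvergence — CRC errors up -; TTL-expired ICMP seen +; interface resets -; CPU on switch high +; latency up -
(D) multicast storm — fails on interface resets, latency up (predicts latency flat, not latency up)
(E) DHCP scope exhaustion — CRC errors up +; TTL-expired ICMP seen +; interface resets +; CPU on switch high +; latency up -
(A) is the only candidate with no mismatches.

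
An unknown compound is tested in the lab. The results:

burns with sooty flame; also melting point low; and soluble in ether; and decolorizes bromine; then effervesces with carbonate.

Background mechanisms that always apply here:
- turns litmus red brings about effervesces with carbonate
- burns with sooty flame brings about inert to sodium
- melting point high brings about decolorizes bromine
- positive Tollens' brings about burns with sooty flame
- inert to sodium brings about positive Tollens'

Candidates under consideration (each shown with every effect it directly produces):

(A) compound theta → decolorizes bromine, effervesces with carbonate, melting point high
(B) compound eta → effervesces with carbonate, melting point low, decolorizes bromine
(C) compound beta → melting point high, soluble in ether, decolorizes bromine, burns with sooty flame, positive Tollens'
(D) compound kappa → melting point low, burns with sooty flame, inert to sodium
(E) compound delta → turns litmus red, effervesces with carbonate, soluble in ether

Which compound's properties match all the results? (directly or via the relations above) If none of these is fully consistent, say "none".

none

Per-candidate check:
(A) compound theta — burns with sooty flame ✗; melting point low ✗; soluble in ether ✗; decolorizes bromine ✓; effervesces with carbonate ✓
(B) compound eta — does not account for burns with sooty flame, soluble in ether
(C) compound beta — burns with sooty flame ✓; melting point low ✗; soluble in ether ✓; decolorizes bromine ✓; effervesces with carbonate ✗
(D) compound kappa — does not account for soluble in ether, decolorizes bromine, effervesces with carbonate
(E) compound delta — does not account for burns with sooty flame, melting point low, decolorizes bromine
Every candidate fails on at least one observation.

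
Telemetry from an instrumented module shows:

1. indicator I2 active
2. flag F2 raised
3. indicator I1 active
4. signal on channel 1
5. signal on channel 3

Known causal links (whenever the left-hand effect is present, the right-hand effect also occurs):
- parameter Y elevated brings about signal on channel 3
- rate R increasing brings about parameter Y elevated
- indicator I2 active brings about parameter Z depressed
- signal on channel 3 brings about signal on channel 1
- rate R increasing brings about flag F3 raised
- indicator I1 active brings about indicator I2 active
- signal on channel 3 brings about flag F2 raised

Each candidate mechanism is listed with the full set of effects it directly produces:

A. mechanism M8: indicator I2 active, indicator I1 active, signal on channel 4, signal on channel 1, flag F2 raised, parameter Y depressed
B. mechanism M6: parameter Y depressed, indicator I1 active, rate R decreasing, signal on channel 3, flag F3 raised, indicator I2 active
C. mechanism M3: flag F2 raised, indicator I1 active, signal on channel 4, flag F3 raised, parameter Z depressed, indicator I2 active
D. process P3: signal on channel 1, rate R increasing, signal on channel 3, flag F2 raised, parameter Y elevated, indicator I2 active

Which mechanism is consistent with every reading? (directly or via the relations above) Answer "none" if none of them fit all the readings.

Testing each hypothesis:
(A) mechanism M8 — does not account for signal on channel 3
(B) mechanism M6 — accounts for every observation (flag F2 raised through signal on channel 3 → flag F2 raised)
(C) mechanism M3 — indicator I2 active match; flag F2 raised match; indicator I1 active match; signal on channel 1 miss; signal on channel 3 miss
(D) process P3 — indicator I2 active match; flag F2 raised match; indicator I1 active miss; signal on channel 1 match; signal on channel 3 match
(B) is the only candidate with no mismatches.

B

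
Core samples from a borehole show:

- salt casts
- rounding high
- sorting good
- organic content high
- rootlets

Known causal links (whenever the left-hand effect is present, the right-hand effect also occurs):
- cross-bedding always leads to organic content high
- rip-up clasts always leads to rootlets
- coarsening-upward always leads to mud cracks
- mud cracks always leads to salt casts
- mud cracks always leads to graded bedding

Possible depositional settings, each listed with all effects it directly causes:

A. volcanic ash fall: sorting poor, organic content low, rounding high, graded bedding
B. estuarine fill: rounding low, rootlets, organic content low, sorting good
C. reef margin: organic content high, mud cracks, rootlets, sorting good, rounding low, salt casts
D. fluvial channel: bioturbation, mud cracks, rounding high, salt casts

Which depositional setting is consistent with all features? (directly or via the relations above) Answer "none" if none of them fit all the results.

none

Testing each hypothesis:
(A) volcanic ash fall — salt casts NO; rounding high yes; sorting good NO; organic content high NO; rootlets NO
(B) estuarine fill — fails on salt casts, rounding high, organic content high (predicts rounding low, not rounding high; predicts organic content low, not organic content high)
(C) reef margin — salt casts yes; rounding high NO; sorting good yes; organic content high yes; rootlets yes
(D) fluvial channel — salt casts yes; rounding high yes; sorting good NO; organic content high NO; rootlets NO
Every candidate fails on at least one observation.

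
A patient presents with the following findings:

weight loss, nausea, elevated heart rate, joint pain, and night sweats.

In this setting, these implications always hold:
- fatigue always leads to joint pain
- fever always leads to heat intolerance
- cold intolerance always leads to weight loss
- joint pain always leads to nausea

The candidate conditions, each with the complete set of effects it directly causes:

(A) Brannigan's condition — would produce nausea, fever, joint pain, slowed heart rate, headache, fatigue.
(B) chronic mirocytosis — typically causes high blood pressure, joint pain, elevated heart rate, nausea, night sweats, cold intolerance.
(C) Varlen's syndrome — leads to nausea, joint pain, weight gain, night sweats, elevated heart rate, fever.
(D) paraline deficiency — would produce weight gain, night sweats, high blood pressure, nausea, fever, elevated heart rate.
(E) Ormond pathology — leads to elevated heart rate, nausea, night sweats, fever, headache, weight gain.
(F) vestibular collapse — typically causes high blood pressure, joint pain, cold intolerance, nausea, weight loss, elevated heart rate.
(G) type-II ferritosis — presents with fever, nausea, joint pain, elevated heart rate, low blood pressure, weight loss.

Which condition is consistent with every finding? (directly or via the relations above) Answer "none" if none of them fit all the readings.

Per-candidate check:
(A) Brannigan's condition — fails on weight loss, elevated heart rate, night sweats (predicts slowed heart rate, not elevated heart rate)
(B) chronic mirocytosis — weight loss ✓ (via cold intolerance → weight loss); nausea ✓; elevated heart rate ✓; joint pain ✓; night sweats ✓
(C) Varlen's syndrome — fails on weight loss (predicts weight gain, not weight loss)
(D) paraline deficiency — weight loss ✗; nausea ✓; elevated heart rate ✓; joint pain ✗; night sweats ✓
(E) Ormond pathology — weight loss ✗; nausea ✓; elevated heart rate ✓; joint pain ✗; night sweats ✓
(F) vestibular collapse — weight loss ✓; nausea ✓; elevated heart rate ✓; joint pain ✓; night sweats ✗
(G) type-II ferritosis — weight loss ✓; nausea ✓; elevated heart rate ✓; joint pain ✓; night sweats ✗
(B) is the only candidate with no mismatches.

B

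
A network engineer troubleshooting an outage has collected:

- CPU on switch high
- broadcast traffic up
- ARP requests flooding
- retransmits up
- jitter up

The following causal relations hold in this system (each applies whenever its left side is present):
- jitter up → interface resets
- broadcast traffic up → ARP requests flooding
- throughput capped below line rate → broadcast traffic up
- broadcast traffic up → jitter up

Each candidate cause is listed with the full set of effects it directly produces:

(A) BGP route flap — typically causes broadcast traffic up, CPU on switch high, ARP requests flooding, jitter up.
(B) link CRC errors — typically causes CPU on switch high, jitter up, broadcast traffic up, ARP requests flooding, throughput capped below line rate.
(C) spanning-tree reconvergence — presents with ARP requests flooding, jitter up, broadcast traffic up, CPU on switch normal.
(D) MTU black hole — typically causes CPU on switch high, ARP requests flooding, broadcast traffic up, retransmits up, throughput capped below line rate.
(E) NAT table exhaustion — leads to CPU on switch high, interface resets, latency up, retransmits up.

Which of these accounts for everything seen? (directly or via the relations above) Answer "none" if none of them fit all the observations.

D

For each candidate, compare predicted effects to what was observed:
(A) BGP route flap — does not account for retransmits up
(B) link CRC errors — CPU on switch high ✓; broadcast traffic up ✓; ARP requests flooding ✓; retransmits up ✗; jitter up ✓
(C) spanning-tree reconvergence — CPU on switch high ✗; broadcast traffic up ✓; ARP requests flooding ✓; retransmits up ✗; jitter up ✓
(D) MTU black hole — CPU on switch high ✓; broadcast traffic up ✓; ARP requests flooding ✓; retransmits up ✓; jitter up ✓ (via broadcast traffic up → jitter up)
(E) NAT table exhaustion — CPU on switch high ✓; broadcast traffic up ✗; ARP requests flooding ✗; retransmits up ✓; jitter up ✗
(D) is the only candidate with no mismatches.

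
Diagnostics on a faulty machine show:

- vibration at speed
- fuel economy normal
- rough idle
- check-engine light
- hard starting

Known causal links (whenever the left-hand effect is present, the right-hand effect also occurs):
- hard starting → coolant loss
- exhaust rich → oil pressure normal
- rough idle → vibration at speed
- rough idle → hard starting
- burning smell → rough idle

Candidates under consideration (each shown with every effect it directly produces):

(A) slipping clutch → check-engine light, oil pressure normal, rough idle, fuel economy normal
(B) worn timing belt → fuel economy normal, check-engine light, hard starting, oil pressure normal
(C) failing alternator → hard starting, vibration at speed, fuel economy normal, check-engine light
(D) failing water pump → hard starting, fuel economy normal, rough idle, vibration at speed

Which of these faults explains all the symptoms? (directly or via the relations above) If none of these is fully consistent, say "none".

For each candidate, compare predicted effects to what was observed:
(A) slipping clutch — vibration at speed match (via rough idle → vibration at speed); fuel economy normal match; rough idle match; check-engine light match; hard starting match (via rough idle → hard starting)
(B) worn timing belt — vibration at speed miss; fuel economy normal match; rough idle miss; check-engine light match; hard starting match
(C) failing alternator — does not account for rough idle
(D) failing water pump — vibration at speed match; fuel economy normal match; rough idle match; check-engine light miss; hard starting match
(A) is the only candidate with no mismatches.

A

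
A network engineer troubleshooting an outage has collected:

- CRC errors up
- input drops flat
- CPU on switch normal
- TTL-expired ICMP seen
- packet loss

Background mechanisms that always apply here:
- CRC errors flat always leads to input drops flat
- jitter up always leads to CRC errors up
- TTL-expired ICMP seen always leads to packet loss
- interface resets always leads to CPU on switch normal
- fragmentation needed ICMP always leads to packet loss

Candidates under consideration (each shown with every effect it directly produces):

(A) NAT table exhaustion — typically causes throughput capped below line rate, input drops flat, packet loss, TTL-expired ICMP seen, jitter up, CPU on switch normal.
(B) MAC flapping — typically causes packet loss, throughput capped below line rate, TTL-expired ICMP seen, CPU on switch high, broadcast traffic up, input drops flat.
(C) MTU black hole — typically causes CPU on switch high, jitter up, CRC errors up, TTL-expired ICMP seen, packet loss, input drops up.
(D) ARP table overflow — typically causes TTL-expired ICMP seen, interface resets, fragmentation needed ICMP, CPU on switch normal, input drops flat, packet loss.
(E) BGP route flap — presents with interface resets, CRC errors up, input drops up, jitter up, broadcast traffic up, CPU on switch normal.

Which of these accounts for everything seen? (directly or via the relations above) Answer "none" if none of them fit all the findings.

Checking each candidate against the observations:
(A) NAT table exhaustion — CRC errors up + (by jitter up → CRC errors up); input drops flat +; CPU on switch normal +; TTL-expired ICMP seen +; packet loss +
(B) MAC flapping — CRC errors up -; input drops flat +; CPU on switch normal -; TTL-expired ICMP seen +; packet loss +
(C) MTU black hole — fails on input drops flat, CPU on switch normal (predicts input drops up, not input drops flat; predicts CPU on switch high, not CPU on switch normal)
(D) ARP table overflow — does not account for CRC errors up
(E) BGP route flap — CRC errors up +; input drops flat -; CPU on switch normal +; TTL-expired ICMP seen -; packet loss -
(A) alone accounts for all the evidence.

A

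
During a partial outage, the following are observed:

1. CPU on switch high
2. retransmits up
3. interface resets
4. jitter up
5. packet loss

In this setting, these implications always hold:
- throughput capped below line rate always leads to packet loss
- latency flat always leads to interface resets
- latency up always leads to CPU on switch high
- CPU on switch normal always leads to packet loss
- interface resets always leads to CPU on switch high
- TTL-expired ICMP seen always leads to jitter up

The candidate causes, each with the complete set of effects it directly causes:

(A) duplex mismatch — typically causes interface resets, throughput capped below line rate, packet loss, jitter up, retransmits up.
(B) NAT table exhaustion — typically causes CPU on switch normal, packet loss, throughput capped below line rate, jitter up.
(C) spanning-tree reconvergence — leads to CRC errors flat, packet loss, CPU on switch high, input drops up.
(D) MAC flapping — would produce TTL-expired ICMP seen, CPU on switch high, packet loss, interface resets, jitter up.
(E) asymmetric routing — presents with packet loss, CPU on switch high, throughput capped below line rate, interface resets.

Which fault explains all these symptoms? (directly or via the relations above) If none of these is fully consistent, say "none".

A

Per-candidate check:
(A) duplex mismatch — accounts for every observation (CPU on switch high by interface resets → CPU on switch high)
(B) NAT table exhaustion — CPU on switch high NO; retransmits up NO; interface resets NO; jitter up yes; packet loss yes
(C) spanning-tree reconvergence — does not account for retransmits up, interface resets, jitter up
(D) MAC flapping — CPU on switch high yes; retransmits up NO; interface resets yes; jitter up yes; packet loss yes
(E) asymmetric routing — does not account for retransmits up, jitter up
Only (A) is consistent with every observation.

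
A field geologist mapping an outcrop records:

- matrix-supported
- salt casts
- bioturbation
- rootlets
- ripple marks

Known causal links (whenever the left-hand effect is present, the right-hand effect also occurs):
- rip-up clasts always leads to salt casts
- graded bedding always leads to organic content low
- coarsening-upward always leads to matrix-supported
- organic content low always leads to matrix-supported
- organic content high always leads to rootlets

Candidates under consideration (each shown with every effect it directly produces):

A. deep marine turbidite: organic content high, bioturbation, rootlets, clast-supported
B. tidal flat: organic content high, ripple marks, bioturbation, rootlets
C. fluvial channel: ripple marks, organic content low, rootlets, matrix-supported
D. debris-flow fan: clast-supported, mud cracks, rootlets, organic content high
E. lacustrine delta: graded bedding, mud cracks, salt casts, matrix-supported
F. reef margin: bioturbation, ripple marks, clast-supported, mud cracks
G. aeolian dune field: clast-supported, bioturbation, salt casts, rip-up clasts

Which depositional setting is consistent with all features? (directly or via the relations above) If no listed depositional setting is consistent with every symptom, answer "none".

For each candidate, compare predicted effects to what was observed:
(A) deep marine turbidite — matrix-supported miss; salt casts miss; bioturbation match; rootlets match; ripple marks miss
(B) tidal flat — matrix-supported miss; salt casts miss; bioturbation match; rootlets match; ripple marks match
(C) fluvial channel — does not account for salt casts, bioturbation
(D) debris-flow fan — fails on matrix-supported, salt casts, bioturbation, ripple marks (predicts clast-supported, not matrix-supported)
(E) lacustrine delta — matrix-supported match; salt casts match; bioturbation miss; rootlets miss; ripple marks miss
(F) reef margin — matrix-supported miss; salt casts miss; bioturbation match; rootlets miss; ripple marks match
(G) aeolian dune field — matrix-supported miss; salt casts match; bioturbation match; rootlets miss; ripple marks miss
Every candidate fails on at least one observation.

none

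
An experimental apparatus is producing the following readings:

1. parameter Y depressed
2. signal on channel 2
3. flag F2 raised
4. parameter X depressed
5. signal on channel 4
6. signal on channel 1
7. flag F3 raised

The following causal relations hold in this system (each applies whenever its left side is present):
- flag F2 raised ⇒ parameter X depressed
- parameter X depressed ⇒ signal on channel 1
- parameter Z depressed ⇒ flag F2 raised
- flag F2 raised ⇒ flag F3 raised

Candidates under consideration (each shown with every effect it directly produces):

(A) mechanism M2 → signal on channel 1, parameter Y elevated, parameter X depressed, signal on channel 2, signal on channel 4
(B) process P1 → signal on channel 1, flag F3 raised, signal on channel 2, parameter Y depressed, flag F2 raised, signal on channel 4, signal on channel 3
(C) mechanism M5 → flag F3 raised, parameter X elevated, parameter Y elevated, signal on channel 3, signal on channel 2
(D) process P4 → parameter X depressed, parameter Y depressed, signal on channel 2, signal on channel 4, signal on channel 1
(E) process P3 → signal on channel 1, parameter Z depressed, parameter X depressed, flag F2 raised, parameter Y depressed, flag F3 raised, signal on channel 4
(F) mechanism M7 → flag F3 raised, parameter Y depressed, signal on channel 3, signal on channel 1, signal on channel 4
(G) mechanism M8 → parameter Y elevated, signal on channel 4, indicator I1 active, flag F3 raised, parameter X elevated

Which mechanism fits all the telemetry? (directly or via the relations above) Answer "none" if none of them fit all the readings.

Per-candidate check:
(A) mechanism M2 — fails on parameter Y depressed, flag F2 raised, flag F3 raised (predicts parameter Y elevated, not parameter Y depressed)
(B) process P1 — parameter Y depressed ✓; signal on channel 2 ✓; flag F2 raised ✓; parameter X depressed ✓ (by flag F2 raised → parameter X depressed); signal on channel 4 ✓; signal on channel 1 ✓; flag F3 raised ✓
(C) mechanism M5 — fails on parameter Y depressed, flag F2 raised, parameter X depressed, signal on channel 4, signal on channel 1 (predicts parameter Y elevated, not parameter Y depressed; predicts parameter X elevated, not parameter X depressed)
(D) process P4 — parameter Y depressed ✓; signal on channel 2 ✓; flag F2 raised ✗; parameter X depressed ✓; signal on channel 4 ✓; signal on channel 1 ✓; flag F3 raised ✗
(E) process P3 — does not account for signal on channel 2
(F) mechanism M7 — does not account for signal on channel 2, flag F2 raised, parameter X depressed
(G) mechanism M8 — parameter Y depressed ✗; signal on channel 2 ✗; flag F2 raised ✗; parameter X depressed ✗; signal on channel 4 ✓; signal on channel 1 ✗; flag F3 raised ✓
(B) is the only candidate with no mismatches.

B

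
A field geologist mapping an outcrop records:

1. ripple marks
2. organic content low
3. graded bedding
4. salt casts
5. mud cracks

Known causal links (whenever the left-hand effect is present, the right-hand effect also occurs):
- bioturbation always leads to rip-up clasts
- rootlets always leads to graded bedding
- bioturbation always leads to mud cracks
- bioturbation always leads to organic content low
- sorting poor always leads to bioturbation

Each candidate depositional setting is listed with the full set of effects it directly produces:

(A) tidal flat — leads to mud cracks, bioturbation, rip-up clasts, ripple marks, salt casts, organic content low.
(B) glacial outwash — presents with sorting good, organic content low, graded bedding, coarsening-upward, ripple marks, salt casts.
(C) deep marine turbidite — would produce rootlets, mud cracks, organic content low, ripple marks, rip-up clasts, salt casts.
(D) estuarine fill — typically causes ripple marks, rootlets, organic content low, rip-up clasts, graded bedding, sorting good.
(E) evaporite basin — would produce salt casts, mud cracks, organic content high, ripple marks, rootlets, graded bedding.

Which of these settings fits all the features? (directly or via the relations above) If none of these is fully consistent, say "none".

For each candidate, compare predicted effects to what was observed:
(A) tidal flat — does not account for graded bedding
(B) glacial outwash — ripple marks +; organic content low +; graded bedding +; salt casts +; mud cracks -
(C) deep marine turbidite — ripple marks +; organic content low +; graded bedding + (by rootlets → graded bedding); salt casts +; mud cracks +
(D) estuarine fill — ripple marks +; organic content low +; graded bedding +; salt casts -; mud cracks -
(E) evaporite basin — fails on organic content low (predicts organic content high, not organic content low)
(C) alone accounts for all the evidence.

C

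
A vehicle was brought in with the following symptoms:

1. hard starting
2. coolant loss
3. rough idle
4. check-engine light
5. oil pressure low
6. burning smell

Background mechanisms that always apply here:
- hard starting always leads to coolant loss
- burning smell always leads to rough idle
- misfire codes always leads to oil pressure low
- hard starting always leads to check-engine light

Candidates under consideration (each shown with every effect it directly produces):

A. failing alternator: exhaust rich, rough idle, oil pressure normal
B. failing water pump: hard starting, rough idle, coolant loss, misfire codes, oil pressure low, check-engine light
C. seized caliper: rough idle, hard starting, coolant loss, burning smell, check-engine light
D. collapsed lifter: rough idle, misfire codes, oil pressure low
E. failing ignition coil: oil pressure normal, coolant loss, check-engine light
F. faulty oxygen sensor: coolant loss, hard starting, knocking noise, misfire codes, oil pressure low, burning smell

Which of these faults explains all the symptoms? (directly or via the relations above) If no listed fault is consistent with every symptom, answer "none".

Checking each candidate against the observations:
(A) failing alternator — fails on hard starting, coolant loss, check-engine light, oil pressure low, burning smell (predicts oil pressure normal, not oil pressure low)
(B) failing water pump — hard starting match; coolant loss match; rough idle match; check-engine light match; oil pressure low match; burning smell miss
(C) seized caliper — does not account for oil pressure low
(D) collapsed lifter — does not account for hard starting, coolant loss, check-engine light, burning smell
(E) failing ignition coil — hard starting miss; coolant loss match; rough idle miss; check-engine light match; oil pressure low miss; burning smell miss
(F) faulty oxygen sensor — accounts for every observation (rough idle by burning smell → rough idle)
Only (F) is consistent with every observation.

F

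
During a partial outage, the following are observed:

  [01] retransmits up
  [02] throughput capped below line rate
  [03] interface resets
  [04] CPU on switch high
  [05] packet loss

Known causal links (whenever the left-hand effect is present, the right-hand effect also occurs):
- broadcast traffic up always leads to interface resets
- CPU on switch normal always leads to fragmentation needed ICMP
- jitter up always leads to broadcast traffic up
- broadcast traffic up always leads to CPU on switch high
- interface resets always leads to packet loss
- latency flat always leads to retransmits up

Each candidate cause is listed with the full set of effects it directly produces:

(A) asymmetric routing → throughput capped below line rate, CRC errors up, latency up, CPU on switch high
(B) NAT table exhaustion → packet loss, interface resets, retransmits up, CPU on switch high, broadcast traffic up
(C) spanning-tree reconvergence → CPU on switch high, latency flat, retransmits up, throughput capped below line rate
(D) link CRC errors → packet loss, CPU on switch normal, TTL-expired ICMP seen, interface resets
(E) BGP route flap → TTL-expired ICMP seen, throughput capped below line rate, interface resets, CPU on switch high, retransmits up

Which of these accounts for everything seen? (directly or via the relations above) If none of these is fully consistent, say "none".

Per-candidate check:
(A) asymmetric routing — does not account for retransmits up, interface resets, packet loss
(B) NAT table exhaustion — retransmits up match; throughput capped below line rate miss; interface resets match; CPU on switch high match; packet loss match
(C) spanning-tree reconvergence — does not account for interface resets, packet loss
(D) link CRC errors — fails on retransmits up, throughput capped below line rate, CPU on switch high (predicts CPU on switch normal, not CPU on switch high)
(E) BGP route flap — retransmits up match; throughput capped below line rate match; interface resets match; CPU on switch high match; packet loss match (through interface resets → packet loss)
(E) alone accounts for all the evidence.

E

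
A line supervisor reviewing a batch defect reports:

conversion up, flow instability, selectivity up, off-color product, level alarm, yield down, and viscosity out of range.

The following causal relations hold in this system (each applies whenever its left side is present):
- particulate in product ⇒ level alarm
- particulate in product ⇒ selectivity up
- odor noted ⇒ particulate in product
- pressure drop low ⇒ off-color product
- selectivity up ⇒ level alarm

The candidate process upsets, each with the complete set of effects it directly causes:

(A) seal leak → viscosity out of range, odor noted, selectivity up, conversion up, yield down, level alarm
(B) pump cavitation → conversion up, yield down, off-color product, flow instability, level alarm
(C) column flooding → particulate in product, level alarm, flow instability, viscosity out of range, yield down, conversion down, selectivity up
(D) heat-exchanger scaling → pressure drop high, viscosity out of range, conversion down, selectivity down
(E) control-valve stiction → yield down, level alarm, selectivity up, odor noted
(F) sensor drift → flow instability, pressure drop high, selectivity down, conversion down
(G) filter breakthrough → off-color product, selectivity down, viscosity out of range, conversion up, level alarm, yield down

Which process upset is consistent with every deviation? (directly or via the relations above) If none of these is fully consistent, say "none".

none

For each candidate, compare predicted effects to what was observed:
(A) seal leak — conversion up match; flow instability miss; selectivity up match; off-color product miss; level alarm match; yield down match; viscosity out of range match
(B) pump cavitation — does not account for selectivity up, viscosity out of range
(C) column flooding — fails on conversion up, off-color product (predicts conversion down, not conversion up)
(D) heat-exchanger scaling — conversion up miss; flow instability miss; selectivity up miss; off-color product miss; level alarm miss; yield down miss; viscosity out of range match
(E) control-valve stiction — conversion up miss; flow instability miss; selectivity up match; off-color product miss; level alarm match; yield down match; viscosity out of range miss
(F) sensor drift — conversion up miss; flow instability match; selectivity up miss; off-color product miss; level alarm miss; yield down miss; viscosity out of range miss
(G) filter breakthrough — conversion up match; flow instability miss; selectivity up miss; off-color product match; level alarm match; yield down match; viscosity out of range match
No candidate is consistent with all observations.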